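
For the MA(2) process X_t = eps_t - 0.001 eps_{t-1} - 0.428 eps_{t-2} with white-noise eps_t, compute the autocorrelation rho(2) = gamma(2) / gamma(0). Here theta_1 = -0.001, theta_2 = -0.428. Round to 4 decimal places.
\rho(2) = -0.3617

For an MA(q) process with theta_0 = 1, the autocovariance is
  gamma(k) = sigma^2 * sum_{i=0..q-k} theta_i * theta_{i+k},
and rho(k) = gamma(k) / gamma(0). Sigma^2 cancels.
  numerator   = (1)*(-0.428) = -0.428.
  denominator = (1)^2 + (-0.001)^2 + (-0.428)^2 = 1.183185.
  rho(2) = -0.428 / 1.183185 = -0.3617.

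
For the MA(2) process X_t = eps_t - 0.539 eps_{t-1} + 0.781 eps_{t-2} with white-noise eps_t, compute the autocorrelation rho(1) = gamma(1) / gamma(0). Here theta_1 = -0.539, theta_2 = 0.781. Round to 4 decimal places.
\rho(1) = -0.5051

For an MA(q) process with theta_0 = 1, the autocovariance is
  gamma(k) = sigma^2 * sum_{i=0..q-k} theta_i * theta_{i+k},
and rho(k) = gamma(k) / gamma(0). Sigma^2 cancels.
  numerator   = (1)*(-0.539) + (-0.539)*(0.781) = -0.959959.
  denominator = (1)^2 + (-0.539)^2 + (0.781)^2 = 1.900482.
  rho(1) = -0.959959 / 1.900482 = -0.5051.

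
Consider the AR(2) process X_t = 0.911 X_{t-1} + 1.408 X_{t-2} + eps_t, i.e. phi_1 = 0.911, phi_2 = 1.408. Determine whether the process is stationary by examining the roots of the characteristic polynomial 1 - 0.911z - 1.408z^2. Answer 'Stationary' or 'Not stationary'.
\text{Not stationary}

The AR(p) characteristic polynomial is P(z) = 1 - 0.911z - 1.408z^2.
Stationarity requires all roots to lie outside the unit circle, i.e. |z| > 1 for every root.
Set 1 + (-0.911) z + (-1.408) z^2 = 0, i.e. a z^2 + b z + c = 0 with a = -1.408, b = -0.911, c = 1.
Discriminant D = b^2 - 4ac = (-0.911)^2 - 4*(-1.408)*1 = 0.829921 - (-5.632) = 6.461921.
D >= 0, so the roots are real: z = (-b +/- sqrt(D)) / (2a) = (0.911 +/- 2.542031) / (-2.816).
  z_1 = (0.911 + 2.542031) / (-2.816) = -1.2262,   |z_1| = 1.2262.
  z_2 = (0.911 - 2.542031) / (-2.816) = 0.5792,   |z_2| = 0.5792.
Moduli of all roots: 1.2262, 0.5792.
All moduli strictly greater than 1? No.
Verdict: Not stationary.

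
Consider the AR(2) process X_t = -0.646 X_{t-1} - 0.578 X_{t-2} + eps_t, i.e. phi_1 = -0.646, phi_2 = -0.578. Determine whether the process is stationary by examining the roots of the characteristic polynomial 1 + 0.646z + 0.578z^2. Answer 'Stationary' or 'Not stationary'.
\text{Stationary}

The AR(p) characteristic polynomial is P(z) = 1 + 0.646z + 0.578z^2.
Stationarity requires all roots to lie outside the unit circle, i.e. |z| > 1 for every root.
Set 1 + (0.646) z + (0.578) z^2 = 0, i.e. a z^2 + b z + c = 0 with a = 0.578, b = 0.646, c = 1.
Discriminant D = b^2 - 4ac = (0.646)^2 - 4*(0.578)*1 = 0.417316 - (2.312) = -1.894684.
D < 0, so the roots are the complex-conjugate pair z = (-b +/- i sqrt(-D)) / (2a) = -0.5588 +/- 1.1907i.
For a conjugate pair |z|^2 = z * conj(z) = (product of roots) = c/a = 1/(0.578) = 1.730104, so |z| = sqrt(1.730104) = 1.3153 for both roots.
Moduli of all roots: 1.3153, 1.3153.
All moduli strictly greater than 1? Yes.
Verdict: Stationary.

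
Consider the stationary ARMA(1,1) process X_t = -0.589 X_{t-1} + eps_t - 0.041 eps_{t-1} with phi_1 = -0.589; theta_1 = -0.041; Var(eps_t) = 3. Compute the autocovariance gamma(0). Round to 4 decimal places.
\gamma(0) = 4.8232

Multiply the model equation by X_{t-k} and take expectations. With theta_0 = psi_0 = 1 and psi_j the MA(infinity) weights, this gives
  gamma(k) - sum_i phi_i gamma(k-i) = c_k,
  c_k = sigma^2 * sum_{j=k..q} theta_j psi_{j-k}   (c_k = 0 for k > q),
using gamma(-m) = gamma(m).
psi-weights needed (psi_j = theta_j + sum_i phi_i psi_{j-i}):
  psi_1 = theta_1 + phi_1 = -0.041 + (-0.589) = -0.63
Right-hand sides:
  c_0 = sigma^2 (1 + theta_1 psi_1) = 3 * (1 + (-0.041)(-0.63)) = 3 * 1.02583 = 3.07749
  c_1 = sigma^2 theta_1 = 3 * (-0.041) = -0.123
  c_2 = 0
Equations for k = 0 and k = 1 (AR order 1):
  gamma(0) = phi_1 gamma(1) + c_0
  gamma(1) = phi_1 gamma(0) + c_1
Substituting the second into the first: gamma(0) (1 - phi_1^2) = c_0 + phi_1 c_1, so
  gamma(0) = (c_0 + phi_1 c_1) / (1 - phi_1^2) = (3.07749 + (-0.589)(-0.123)) / (1 - (-0.589)^2) = 3.149937 / 0.653079 = 4.82321.
Therefore gamma(0) = 4.8232 (to 4 decimal places).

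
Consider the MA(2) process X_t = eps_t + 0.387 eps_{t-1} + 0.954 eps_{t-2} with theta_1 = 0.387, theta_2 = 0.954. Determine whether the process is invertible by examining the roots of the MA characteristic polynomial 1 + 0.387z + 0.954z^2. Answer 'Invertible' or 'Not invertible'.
\text{Invertible}

The MA(q) characteristic polynomial is P(z) = 1 + 0.387z + 0.954z^2.
Invertibility requires all roots to lie outside the unit circle, i.e. |z| > 1 for every root.
Set 1 + (0.387) z + (0.954) z^2 = 0, i.e. a z^2 + b z + c = 0 with a = 0.954, b = 0.387, c = 1.
Discriminant D = b^2 - 4ac = (0.387)^2 - 4*(0.954)*1 = 0.149769 - (3.816) = -3.666231.
D < 0, so the roots are the complex-conjugate pair z = (-b +/- i sqrt(-D)) / (2a) = -0.2028 +/- 1.0035i.
For a conjugate pair |z|^2 = z * conj(z) = (product of roots) = c/a = 1/(0.954) = 1.048218, so |z| = sqrt(1.048218) = 1.0238 for both roots.
Moduli of all roots: 1.0238, 1.0238.
All moduli strictly greater than 1? Yes.
Verdict: Invertible.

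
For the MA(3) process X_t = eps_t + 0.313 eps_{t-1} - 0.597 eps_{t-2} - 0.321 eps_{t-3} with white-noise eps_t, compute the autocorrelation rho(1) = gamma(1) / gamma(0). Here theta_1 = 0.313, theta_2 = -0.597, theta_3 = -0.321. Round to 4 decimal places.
\rho(1) = 0.2040

For an MA(q) process with theta_0 = 1, the autocovariance is
  gamma(k) = sigma^2 * sum_{i=0..q-k} theta_i * theta_{i+k},
and rho(k) = gamma(k) / gamma(0). Sigma^2 cancels.
  numerator   = (1)*(0.313) + (0.313)*(-0.597) + (-0.597)*(-0.321) = 0.317776.
  denominator = (1)^2 + (0.313)^2 + (-0.597)^2 + (-0.321)^2 = 1.557419.
  rho(1) = 0.317776 / 1.557419 = 0.2040.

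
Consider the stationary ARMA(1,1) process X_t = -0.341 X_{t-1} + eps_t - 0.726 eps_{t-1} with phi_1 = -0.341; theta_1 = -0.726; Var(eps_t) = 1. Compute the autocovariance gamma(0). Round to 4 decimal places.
\gamma(0) = 2.2883

Multiply the model equation by X_{t-k} and take expectations. With theta_0 = psi_0 = 1 and psi_j the MA(infinity) weights, this gives
  gamma(k) - sum_i phi_i gamma(k-i) = c_k,
  c_k = sigma^2 * sum_{j=k..q} theta_j psi_{j-k}   (c_k = 0 for k > q),
using gamma(-m) = gamma(m).
psi-weights needed (psi_j = theta_j + sum_i phi_i psi_{j-i}):
  psi_1 = theta_1 + phi_1 = -0.726 + (-0.341) = -1.067
Right-hand sides:
  c_0 = sigma^2 (1 + theta_1 psi_1) = 1 * (1 + (-0.726)(-1.067)) = 1 * 1.774642 = 1.774642
  c_1 = sigma^2 theta_1 = 1 * (-0.726) = -0.726
  c_2 = 0
Equations for k = 0 and k = 1 (AR order 1):
  gamma(0) = phi_1 gamma(1) + c_0
  gamma(1) = phi_1 gamma(0) + c_1
Substituting the second into the first: gamma(0) (1 - phi_1^2) = c_0 + phi_1 c_1, so
  gamma(0) = (c_0 + phi_1 c_1) / (1 - phi_1^2) = (1.774642 + (-0.341)(-0.726)) / (1 - (-0.341)^2) = 2.022208 / 0.883719 = 2.288293.
Therefore gamma(0) = 2.2883 (to 4 decimal places).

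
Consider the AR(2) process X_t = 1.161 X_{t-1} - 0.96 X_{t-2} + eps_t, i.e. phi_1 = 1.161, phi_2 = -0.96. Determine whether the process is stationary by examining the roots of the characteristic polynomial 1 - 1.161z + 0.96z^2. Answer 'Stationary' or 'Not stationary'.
\text{Stationary}

The AR(p) characteristic polynomial is P(z) = 1 - 1.161z + 0.96z^2.
Stationarity requires all roots to lie outside the unit circle, i.e. |z| > 1 for every root.
Set 1 + (-1.161) z + (0.96) z^2 = 0, i.e. a z^2 + b z + c = 0 with a = 0.96, b = -1.161, c = 1.
Discriminant D = b^2 - 4ac = (-1.161)^2 - 4*(0.96)*1 = 1.347921 - (3.84) = -2.492079.
D < 0, so the roots are the complex-conjugate pair z = (-b +/- i sqrt(-D)) / (2a) = 0.6047 +/- 0.8222i.
For a conjugate pair |z|^2 = z * conj(z) = (product of roots) = c/a = 1/(0.96) = 1.041667, so |z| = sqrt(1.041667) = 1.0206 for both roots.
Moduli of all roots: 1.0206, 1.0206.
All moduli strictly greater than 1? Yes.
Verdict: Stationary.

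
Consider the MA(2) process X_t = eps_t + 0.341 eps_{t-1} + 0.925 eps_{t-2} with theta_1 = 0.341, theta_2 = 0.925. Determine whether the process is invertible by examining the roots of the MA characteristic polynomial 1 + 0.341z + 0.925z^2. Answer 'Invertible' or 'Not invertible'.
\text{Invertible}

The MA(q) characteristic polynomial is P(z) = 1 + 0.341z + 0.925z^2.
Invertibility requires all roots to lie outside the unit circle, i.e. |z| > 1 for every root.
Set 1 + (0.341) z + (0.925) z^2 = 0, i.e. a z^2 + b z + c = 0 with a = 0.925, b = 0.341, c = 1.
Discriminant D = b^2 - 4ac = (0.341)^2 - 4*(0.925)*1 = 0.116281 - (3.7) = -3.583719.
D < 0, so the roots are the complex-conjugate pair z = (-b +/- i sqrt(-D)) / (2a) = -0.1843 +/- 1.0233i.
For a conjugate pair |z|^2 = z * conj(z) = (product of roots) = c/a = 1/(0.925) = 1.081081, so |z| = sqrt(1.081081) = 1.0398 for both roots.
Moduli of all roots: 1.0398, 1.0398.
All moduli strictly greater than 1? Yes.
Verdict: Invertible.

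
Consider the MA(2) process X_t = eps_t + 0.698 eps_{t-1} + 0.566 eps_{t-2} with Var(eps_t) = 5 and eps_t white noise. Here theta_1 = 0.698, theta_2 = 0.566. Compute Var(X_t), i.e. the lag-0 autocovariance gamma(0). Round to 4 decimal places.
\gamma(0) = 9.0378

For an MA(q) process X_t = eps_t + sum_i theta_i eps_{t-i} with
Var(eps_t) = sigma^2, the variance is
  gamma(0) = sigma^2 * (1 + sum_i theta_i^2).
  sum_i theta_i^2 = (0.698)^2 + (0.566)^2 = 0.487204 + 0.320356 = 0.80756.
  gamma(0) = 5 * (1 + 0.80756) = 5 * 1.80756 = 9.0378.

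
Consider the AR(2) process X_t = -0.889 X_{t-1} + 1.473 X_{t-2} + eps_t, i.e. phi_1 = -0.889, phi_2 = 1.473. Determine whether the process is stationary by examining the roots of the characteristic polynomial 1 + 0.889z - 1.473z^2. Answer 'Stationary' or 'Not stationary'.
\text{Not stationary}

The AR(p) characteristic polynomial is P(z) = 1 + 0.889z - 1.473z^2.
Stationarity requires all roots to lie outside the unit circle, i.e. |z| > 1 for every root.
Set 1 + (0.889) z + (-1.473) z^2 = 0, i.e. a z^2 + b z + c = 0 with a = -1.473, b = 0.889, c = 1.
Discriminant D = b^2 - 4ac = (0.889)^2 - 4*(-1.473)*1 = 0.790321 - (-5.892) = 6.682321.
D >= 0, so the roots are real: z = (-b +/- sqrt(D)) / (2a) = (-0.889 +/- 2.585019) / (-2.946).
  z_1 = (-0.889 + 2.585019) / (-2.946) = -0.5757,   |z_1| = 0.5757.
  z_2 = (-0.889 - 2.585019) / (-2.946) = 1.1792,   |z_2| = 1.1792.
Moduli of all roots: 0.5757, 1.1792.
All moduli strictly greater than 1? No.
Verdict: Not stationary.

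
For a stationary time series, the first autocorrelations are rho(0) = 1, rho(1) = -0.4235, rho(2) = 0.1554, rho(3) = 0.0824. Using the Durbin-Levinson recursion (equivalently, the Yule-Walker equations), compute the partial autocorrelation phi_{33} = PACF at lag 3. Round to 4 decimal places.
\phi_{33} = 0.1680

The PACF at lag k is phi_{kk}, the last component of the solution
to the Yule-Walker system G_k phi = r_k where
  (G_k)_{ij} = rho(|i - j|), (r_k)_i = rho(i), i,j = 1..k.
Equivalently, Durbin-Levinson gives phi_{kk} iteratively:
  phi_{11} = rho(1)
  phi_{kk} = [rho(k) - sum_{j=1..k-1} phi_{k-1,j} rho(k-j)]
            / [1 - sum_{j=1..k-1} phi_{k-1,j} rho(j)],
  phi_{k,j} = phi_{k-1,j} - phi_{kk} phi_{k-1,k-j},  j = 1..k-1.
Step k = 1:
  phi_11 = rho(1) = -0.4235.
Step k = 2:
  phi_22 = [rho(2) - phi_11 rho(1)] / [1 - phi_11 rho(1)] = [0.1554 - (-0.4235)(-0.4235)] / [1 - (-0.4235)(-0.4235)]
         = -0.02395225 / 0.82064775 = -0.029187.
  Update: phi_21 = phi_11 - phi_22 phi_11 = -0.4235 - (-0.029187)(-0.4235) = -0.435861.
Step k = 3:
  phi_33 = [rho(3) - phi_21 rho(2) - phi_22 rho(1)] / [1 - phi_21 rho(1) - phi_22 rho(2)]
    numerator   = 0.0824 - (-0.435861)(0.1554) - (-0.029187)(-0.4235) = 0.13777206
    denominator = 1 - (-0.435861)(-0.4235) - (-0.029187)(0.1554) = 0.81994866
  phi_33 = 0.13777206 / 0.81994866 = 0.168.
Therefore phi_{33} = 0.1680.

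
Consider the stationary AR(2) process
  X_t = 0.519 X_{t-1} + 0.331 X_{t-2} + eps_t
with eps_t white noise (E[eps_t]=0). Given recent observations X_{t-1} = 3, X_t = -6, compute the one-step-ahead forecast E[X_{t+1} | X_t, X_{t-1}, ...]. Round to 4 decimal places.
E[X_{t+1} \mid \mathcal F_t] = -2.1210

For an AR(p) model X_t = c + sum_i phi_i X_{t-i} + eps_t, the
one-step-ahead conditional mean is
  E[X_{t+1} | X_t, ...] = c + sum_i phi_i X_{t+1-i}.
Substitute known values:
  E[X_{t+1} | ...] = (0.519) * (-6) + (0.331) * (3)
                   = -2.1210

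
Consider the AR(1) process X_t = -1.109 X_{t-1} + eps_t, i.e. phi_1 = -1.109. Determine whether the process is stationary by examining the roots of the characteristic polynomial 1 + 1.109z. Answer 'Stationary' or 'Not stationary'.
\text{Not stationary}

The AR(p) characteristic polynomial is P(z) = 1 + 1.109z.
Stationarity requires all roots to lie outside the unit circle, i.e. |z| > 1 for every root.
This is linear in z: 1 + (1.109) z = 0  =>  z = -1/(1.109) = -0.901713,  |z| = 0.901713.
Moduli of all roots: 0.9017.
All moduli strictly greater than 1? No.
Verdict: Not stationary.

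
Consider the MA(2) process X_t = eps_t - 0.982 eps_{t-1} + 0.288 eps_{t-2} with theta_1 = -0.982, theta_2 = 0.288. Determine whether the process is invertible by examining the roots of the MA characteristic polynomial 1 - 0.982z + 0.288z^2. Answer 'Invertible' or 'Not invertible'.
\text{Invertible}

The MA(q) characteristic polynomial is P(z) = 1 - 0.982z + 0.288z^2.
Invertibility requires all roots to lie outside the unit circle, i.e. |z| > 1 for every root.
Set 1 + (-0.982) z + (0.288) z^2 = 0, i.e. a z^2 + b z + c = 0 with a = 0.288, b = -0.982, c = 1.
Discriminant D = b^2 - 4ac = (-0.982)^2 - 4*(0.288)*1 = 0.964324 - (1.152) = -0.187676.
D < 0, so the roots are the complex-conjugate pair z = (-b +/- i sqrt(-D)) / (2a) = 1.7049 +/- 0.7521i.
For a conjugate pair |z|^2 = z * conj(z) = (product of roots) = c/a = 1/(0.288) = 3.472222, so |z| = sqrt(3.472222) = 1.8634 for both roots.
Moduli of all roots: 1.8634, 1.8634.
All moduli strictly greater than 1? Yes.
Verdict: Invertible.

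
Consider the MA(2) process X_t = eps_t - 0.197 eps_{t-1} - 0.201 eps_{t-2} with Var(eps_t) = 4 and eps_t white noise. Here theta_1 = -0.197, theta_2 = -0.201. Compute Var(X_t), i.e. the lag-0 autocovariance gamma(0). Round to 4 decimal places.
\gamma(0) = 4.3168

For an MA(q) process X_t = eps_t + sum_i theta_i eps_{t-i} with
Var(eps_t) = sigma^2, the variance is
  gamma(0) = sigma^2 * (1 + sum_i theta_i^2).
  sum_i theta_i^2 = (-0.197)^2 + (-0.201)^2 = 0.038809 + 0.040401 = 0.07921.
  gamma(0) = 4 * (1 + 0.07921) = 4 * 1.07921 = 4.31684, which rounds to 4.3168.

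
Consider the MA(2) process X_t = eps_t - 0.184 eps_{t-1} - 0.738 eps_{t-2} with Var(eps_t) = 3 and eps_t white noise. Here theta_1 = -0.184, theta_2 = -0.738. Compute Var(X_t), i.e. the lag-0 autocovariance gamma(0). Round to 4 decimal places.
\gamma(0) = 4.7355

For an MA(q) process X_t = eps_t + sum_i theta_i eps_{t-i} with
Var(eps_t) = sigma^2, the variance is
  gamma(0) = sigma^2 * (1 + sum_i theta_i^2).
  sum_i theta_i^2 = (-0.184)^2 + (-0.738)^2 = 0.033856 + 0.544644 = 0.5785.
  gamma(0) = 3 * (1 + 0.5785) = 3 * 1.5785 = 4.7355.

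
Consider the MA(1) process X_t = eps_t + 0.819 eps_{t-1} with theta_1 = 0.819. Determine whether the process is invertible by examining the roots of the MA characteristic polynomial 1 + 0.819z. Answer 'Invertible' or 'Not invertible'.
\text{Invertible}

The MA(q) characteristic polynomial is P(z) = 1 + 0.819z.
Invertibility requires all roots to lie outside the unit circle, i.e. |z| > 1 for every root.
This is linear in z: 1 + (0.819) z = 0  =>  z = -1/(0.819) = -1.221001,  |z| = 1.221001.
Moduli of all roots: 1.2210.
All moduli strictly greater than 1? Yes.
Verdict: Invertible.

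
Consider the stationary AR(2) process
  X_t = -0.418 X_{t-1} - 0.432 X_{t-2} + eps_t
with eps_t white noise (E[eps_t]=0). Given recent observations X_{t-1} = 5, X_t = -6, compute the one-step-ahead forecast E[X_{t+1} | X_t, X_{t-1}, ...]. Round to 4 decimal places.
E[X_{t+1} \mid \mathcal F_t] = 0.3480

For an AR(p) model X_t = c + sum_i phi_i X_{t-i} + eps_t, the
one-step-ahead conditional mean is
  E[X_{t+1} | X_t, ...] = c + sum_i phi_i X_{t+1-i}.
Substitute known values:
  E[X_{t+1} | ...] = (-0.418) * (-6) + (-0.432) * (5)
                   = 0.3480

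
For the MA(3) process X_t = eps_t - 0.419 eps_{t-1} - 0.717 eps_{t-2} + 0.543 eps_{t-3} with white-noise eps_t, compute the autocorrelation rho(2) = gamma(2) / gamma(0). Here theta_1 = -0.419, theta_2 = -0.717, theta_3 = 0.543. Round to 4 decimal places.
\rho(2) = -0.4759

For an MA(q) process with theta_0 = 1, the autocovariance is
  gamma(k) = sigma^2 * sum_{i=0..q-k} theta_i * theta_{i+k},
and rho(k) = gamma(k) / gamma(0). Sigma^2 cancels.
  numerator   = (1)*(-0.717) + (-0.419)*(0.543) = -0.944517.
  denominator = (1)^2 + (-0.419)^2 + (-0.717)^2 + (0.543)^2 = 1.984499.
  rho(2) = -0.944517 / 1.984499 = -0.4759.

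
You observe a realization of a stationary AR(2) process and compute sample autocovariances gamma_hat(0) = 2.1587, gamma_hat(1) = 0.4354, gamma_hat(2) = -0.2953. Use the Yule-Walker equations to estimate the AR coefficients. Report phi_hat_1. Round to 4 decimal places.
\hat\phi_{1} = 0.2390

The Yule-Walker equations for an AR(p) process read, in matrix form,
  Gamma_p phi = r_p,   with   (Gamma_p)_{ij} = gamma(|i - j|),
                       (r_p)_i = gamma(i),   i,j = 1..p.
Substitute the sample gammas (Toeplitz matrix and right-hand side of size 2):
  Gamma_p = [[2.1587, 0.4354], [0.4354, 2.1587]]
  r_p     = [0.4354, -0.2953]
Written out:
  2.1587 phi_1 + 0.4354 phi_2 = 0.4354
  0.4354 phi_1 + 2.1587 phi_2 = -0.2953
Solve by Cramer's rule:
  det = gamma(0)^2 - gamma(1)^2 = (2.1587)^2 - (0.4354)^2 = 4.65998569 - 0.18957316 = 4.47041253
  phi_hat_1 = [gamma(1) gamma(0) - gamma(1) gamma(2)] / det = [(0.4354)(2.1587) - (0.4354)(-0.2953)] / 4.47041253 = 1.0684716 / 4.47041253 = 0.239
  phi_hat_2 = [gamma(0) gamma(2) - gamma(1)^2] / det = [(2.1587)(-0.2953) - (0.4354)^2] / 4.47041253 = -0.82703727 / 4.47041253 = -0.185
So phi_hat = [0.2390, -0.1850].
Therefore phi_hat_1 = 0.2390.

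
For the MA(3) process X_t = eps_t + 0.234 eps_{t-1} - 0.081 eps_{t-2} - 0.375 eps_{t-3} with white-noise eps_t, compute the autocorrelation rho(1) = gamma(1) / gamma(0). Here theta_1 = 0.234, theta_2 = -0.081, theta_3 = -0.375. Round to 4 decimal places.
\rho(1) = 0.2042

For an MA(q) process with theta_0 = 1, the autocovariance is
  gamma(k) = sigma^2 * sum_{i=0..q-k} theta_i * theta_{i+k},
and rho(k) = gamma(k) / gamma(0). Sigma^2 cancels.
  numerator   = (1)*(0.234) + (0.234)*(-0.081) + (-0.081)*(-0.375) = 0.245421.
  denominator = (1)^2 + (0.234)^2 + (-0.081)^2 + (-0.375)^2 = 1.201942.
  rho(1) = 0.245421 / 1.201942 = 0.2042.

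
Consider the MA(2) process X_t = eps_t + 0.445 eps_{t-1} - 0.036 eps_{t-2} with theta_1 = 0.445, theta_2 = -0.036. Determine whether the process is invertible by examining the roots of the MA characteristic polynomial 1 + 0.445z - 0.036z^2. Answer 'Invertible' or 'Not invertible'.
\text{Invertible}

The MA(q) characteristic polynomial is P(z) = 1 + 0.445z - 0.036z^2.
Invertibility requires all roots to lie outside the unit circle, i.e. |z| > 1 for every root.
Set 1 + (0.445) z + (-0.036) z^2 = 0, i.e. a z^2 + b z + c = 0 with a = -0.036, b = 0.445, c = 1.
Discriminant D = b^2 - 4ac = (0.445)^2 - 4*(-0.036)*1 = 0.198025 - (-0.144) = 0.342025.
D >= 0, so the roots are real: z = (-b +/- sqrt(D)) / (2a) = (-0.445 +/- 0.584829) / (-0.072).
  z_1 = (-0.445 + 0.584829) / (-0.072) = -1.9421,   |z_1| = 1.9421.
  z_2 = (-0.445 - 0.584829) / (-0.072) = 14.3032,   |z_2| = 14.3032.
Moduli of all roots: 1.9421, 14.3032.
All moduli strictly greater than 1? Yes.
Verdict: Invertible.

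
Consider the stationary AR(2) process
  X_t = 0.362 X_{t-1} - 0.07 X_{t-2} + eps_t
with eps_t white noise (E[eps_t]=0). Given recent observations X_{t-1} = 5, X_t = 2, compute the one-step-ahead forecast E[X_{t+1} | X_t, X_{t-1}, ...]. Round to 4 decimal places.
E[X_{t+1} \mid \mathcal F_t] = 0.3740

For an AR(p) model X_t = c + sum_i phi_i X_{t-i} + eps_t, the
one-step-ahead conditional mean is
  E[X_{t+1} | X_t, ...] = c + sum_i phi_i X_{t+1-i}.
Substitute known values:
  E[X_{t+1} | ...] = (0.362) * (2) + (-0.07) * (5)
                   = 0.3740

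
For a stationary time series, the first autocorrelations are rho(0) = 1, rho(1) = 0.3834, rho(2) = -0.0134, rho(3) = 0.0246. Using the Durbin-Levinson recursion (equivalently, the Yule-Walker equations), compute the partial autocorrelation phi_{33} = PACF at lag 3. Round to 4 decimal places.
\phi_{33} = 0.1249

The PACF at lag k is phi_{kk}, the last component of the solution
to the Yule-Walker system G_k phi = r_k where
  (G_k)_{ij} = rho(|i - j|), (r_k)_i = rho(i), i,j = 1..k.
Equivalently, Durbin-Levinson gives phi_{kk} iteratively:
  phi_{11} = rho(1)
  phi_{kk} = [rho(k) - sum_{j=1..k-1} phi_{k-1,j} rho(k-j)]
            / [1 - sum_{j=1..k-1} phi_{k-1,j} rho(j)],
  phi_{k,j} = phi_{k-1,j} - phi_{kk} phi_{k-1,k-j},  j = 1..k-1.
Step k = 1:
  phi_11 = rho(1) = 0.3834.
Step k = 2:
  phi_22 = [rho(2) - phi_11 rho(1)] / [1 - phi_11 rho(1)] = [-0.0134 - (0.3834)(0.3834)] / [1 - (0.3834)(0.3834)]
         = -0.16039556 / 0.85300444 = -0.188036.
  Update: phi_21 = phi_11 - phi_22 phi_11 = 0.3834 - (-0.188036)(0.3834) = 0.455493.
Step k = 3:
  phi_33 = [rho(3) - phi_21 rho(2) - phi_22 rho(1)] / [1 - phi_21 rho(1) - phi_22 rho(2)]
    numerator   = 0.0246 - (0.455493)(-0.0134) - (-0.188036)(0.3834) = 0.10279662
    denominator = 1 - (0.455493)(0.3834) - (-0.188036)(-0.0134) = 0.8228443
  phi_33 = 0.10279662 / 0.8228443 = 0.1249.
Therefore phi_{33} = 0.1249.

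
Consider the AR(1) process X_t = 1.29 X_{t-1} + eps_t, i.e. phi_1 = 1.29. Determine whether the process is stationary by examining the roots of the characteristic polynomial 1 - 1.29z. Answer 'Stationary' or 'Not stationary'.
\text{Not stationary}

The AR(p) characteristic polynomial is P(z) = 1 - 1.29z.
Stationarity requires all roots to lie outside the unit circle, i.e. |z| > 1 for every root.
This is linear in z: 1 + (-1.29) z = 0  =>  z = -1/(-1.29) = 0.775194,  |z| = 0.775194.
Moduli of all roots: 0.7752.
All moduli strictly greater than 1? No.
Verdict: Not stationary.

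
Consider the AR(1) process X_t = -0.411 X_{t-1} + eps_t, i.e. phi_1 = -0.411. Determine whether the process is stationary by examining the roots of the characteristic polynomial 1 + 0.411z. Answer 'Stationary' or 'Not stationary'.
\text{Stationary}

The AR(p) characteristic polynomial is P(z) = 1 + 0.411z.
Stationarity requires all roots to lie outside the unit circle, i.e. |z| > 1 for every root.
This is linear in z: 1 + (0.411) z = 0  =>  z = -1/(0.411) = -2.43309,  |z| = 2.43309.
Moduli of all roots: 2.4331.
All moduli strictly greater than 1? Yes.
Verdict: Stationary.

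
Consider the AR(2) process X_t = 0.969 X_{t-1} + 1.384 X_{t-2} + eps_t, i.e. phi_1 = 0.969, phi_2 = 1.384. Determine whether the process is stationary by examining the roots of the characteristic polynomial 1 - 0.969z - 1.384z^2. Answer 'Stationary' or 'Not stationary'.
\text{Not stationary}

The AR(p) characteristic polynomial is P(z) = 1 - 0.969z - 1.384z^2.
Stationarity requires all roots to lie outside the unit circle, i.e. |z| > 1 for every root.
Set 1 + (-0.969) z + (-1.384) z^2 = 0, i.e. a z^2 + b z + c = 0 with a = -1.384, b = -0.969, c = 1.
Discriminant D = b^2 - 4ac = (-0.969)^2 - 4*(-1.384)*1 = 0.938961 - (-5.536) = 6.474961.
D >= 0, so the roots are real: z = (-b +/- sqrt(D)) / (2a) = (0.969 +/- 2.544594) / (-2.768).
  z_1 = (0.969 + 2.544594) / (-2.768) = -1.2694,   |z_1| = 1.2694.
  z_2 = (0.969 - 2.544594) / (-2.768) = 0.5692,   |z_2| = 0.5692.
Moduli of all roots: 1.2694, 0.5692.
All moduli strictly greater than 1? No.
Verdict: Not stationary.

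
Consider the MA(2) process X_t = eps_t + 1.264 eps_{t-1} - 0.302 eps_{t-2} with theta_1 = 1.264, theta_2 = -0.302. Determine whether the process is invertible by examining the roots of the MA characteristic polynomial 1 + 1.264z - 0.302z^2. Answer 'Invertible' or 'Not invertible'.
\text{Not invertible}

The MA(q) characteristic polynomial is P(z) = 1 + 1.264z - 0.302z^2.
Invertibility requires all roots to lie outside the unit circle, i.e. |z| > 1 for every root.
Set 1 + (1.264) z + (-0.302) z^2 = 0, i.e. a z^2 + b z + c = 0 with a = -0.302, b = 1.264, c = 1.
Discriminant D = b^2 - 4ac = (1.264)^2 - 4*(-0.302)*1 = 1.597696 - (-1.208) = 2.805696.
D >= 0, so the roots are real: z = (-b +/- sqrt(D)) / (2a) = (-1.264 +/- 1.675021) / (-0.604).
  z_1 = (-1.264 + 1.675021) / (-0.604) = -0.6805,   |z_1| = 0.6805.
  z_2 = (-1.264 - 1.675021) / (-0.604) = 4.8659,   |z_2| = 4.8659.
Moduli of all roots: 0.6805, 4.8659.
All moduli strictly greater than 1? No.
Verdict: Not invertible.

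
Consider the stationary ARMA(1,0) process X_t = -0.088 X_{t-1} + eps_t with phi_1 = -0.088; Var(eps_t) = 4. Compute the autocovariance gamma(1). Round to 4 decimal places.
\gamma(1) = -0.3547

Multiply the model equation by X_{t-k} and take expectations. With theta_0 = psi_0 = 1 and psi_j the MA(infinity) weights, this gives
  gamma(k) - sum_i phi_i gamma(k-i) = c_k,
  c_k = sigma^2 * sum_{j=k..q} theta_j psi_{j-k}   (c_k = 0 for k > q),
using gamma(-m) = gamma(m).
Pure AR (q = 0): c_0 = sigma^2 = 4, c_k = 0 for k >= 1.
Equations for k = 0 and k = 1 (AR order 1):
  gamma(0) = phi_1 gamma(1) + c_0
  gamma(1) = phi_1 gamma(0) + c_1
Substituting the second into the first: gamma(0) (1 - phi_1^2) = c_0 + phi_1 c_1, so
  gamma(0) = c_0 / (1 - phi_1^2) = 4 / (1 - (-0.088)^2) = 4 / 0.992256 = 4.031218.
  gamma(1) = phi_1 gamma(0) = (-0.088)(4.031218) = -0.354747.
Therefore gamma(1) = -0.3547 (to 4 decimal places).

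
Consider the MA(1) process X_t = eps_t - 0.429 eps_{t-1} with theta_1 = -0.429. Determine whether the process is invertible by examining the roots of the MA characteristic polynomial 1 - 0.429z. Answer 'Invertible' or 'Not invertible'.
\text{Invertible}

The MA(q) characteristic polynomial is P(z) = 1 - 0.429z.
Invertibility requires all roots to lie outside the unit circle, i.e. |z| > 1 for every root.
This is linear in z: 1 + (-0.429) z = 0  =>  z = -1/(-0.429) = 2.331002,  |z| = 2.331002.
Moduli of all roots: 2.3310.
All moduli strictly greater than 1? Yes.
Verdict: Invertible.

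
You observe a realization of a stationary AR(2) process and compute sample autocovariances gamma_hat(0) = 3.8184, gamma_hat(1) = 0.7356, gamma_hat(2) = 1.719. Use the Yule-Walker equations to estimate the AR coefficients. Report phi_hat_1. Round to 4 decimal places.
\hat\phi_{1} = 0.1100

The Yule-Walker equations for an AR(p) process read, in matrix form,
  Gamma_p phi = r_p,   with   (Gamma_p)_{ij} = gamma(|i - j|),
                       (r_p)_i = gamma(i),   i,j = 1..p.
Substitute the sample gammas (Toeplitz matrix and right-hand side of size 2):
  Gamma_p = [[3.8184, 0.7356], [0.7356, 3.8184]]
  r_p     = [0.7356, 1.719]
Written out:
  3.8184 phi_1 + 0.7356 phi_2 = 0.7356
  0.7356 phi_1 + 3.8184 phi_2 = 1.719
Solve by Cramer's rule:
  det = gamma(0)^2 - gamma(1)^2 = (3.8184)^2 - (0.7356)^2 = 14.58017856 - 0.54110736 = 14.0390712
  phi_hat_1 = [gamma(1) gamma(0) - gamma(1) gamma(2)] / det = [(0.7356)(3.8184) - (0.7356)(1.719)] / 14.0390712 = 1.54431864 / 14.0390712 = 0.11
  phi_hat_2 = [gamma(0) gamma(2) - gamma(1)^2] / det = [(3.8184)(1.719) - (0.7356)^2] / 14.0390712 = 6.02272224 / 14.0390712 = 0.429
So phi_hat = [0.1100, 0.4290].
Therefore phi_hat_1 = 0.1100.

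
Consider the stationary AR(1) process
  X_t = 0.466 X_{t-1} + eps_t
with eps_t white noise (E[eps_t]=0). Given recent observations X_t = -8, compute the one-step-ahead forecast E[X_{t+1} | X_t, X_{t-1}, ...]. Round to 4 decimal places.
E[X_{t+1} \mid \mathcal F_t] = -3.7280

For an AR(p) model X_t = c + sum_i phi_i X_{t-i} + eps_t, the
one-step-ahead conditional mean is
  E[X_{t+1} | X_t, ...] = c + sum_i phi_i X_{t+1-i}.
Substitute known values:
  E[X_{t+1} | ...] = (0.466) * (-8)
                   = -3.7280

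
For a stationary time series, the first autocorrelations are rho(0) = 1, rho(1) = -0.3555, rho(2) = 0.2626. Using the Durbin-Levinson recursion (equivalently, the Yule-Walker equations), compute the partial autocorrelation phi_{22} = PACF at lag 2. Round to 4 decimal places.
\phi_{22} = 0.1559

The PACF at lag k is phi_{kk}, the last component of the solution
to the Yule-Walker system G_k phi = r_k where
  (G_k)_{ij} = rho(|i - j|), (r_k)_i = rho(i), i,j = 1..k.
Equivalently, Durbin-Levinson gives phi_{kk} iteratively:
  phi_{11} = rho(1)
  phi_{kk} = [rho(k) - sum_{j=1..k-1} phi_{k-1,j} rho(k-j)]
            / [1 - sum_{j=1..k-1} phi_{k-1,j} rho(j)],
  phi_{k,j} = phi_{k-1,j} - phi_{kk} phi_{k-1,k-j},  j = 1..k-1.
Step k = 1:
  phi_11 = rho(1) = -0.3555.
Step k = 2:
  phi_22 = [rho(2) - phi_11 rho(1)] / [1 - phi_11 rho(1)] = [0.2626 - (-0.3555)(-0.3555)] / [1 - (-0.3555)(-0.3555)]
         = 0.13621975 / 0.87361975 = 0.1559.
Therefore phi_{22} = 0.1559.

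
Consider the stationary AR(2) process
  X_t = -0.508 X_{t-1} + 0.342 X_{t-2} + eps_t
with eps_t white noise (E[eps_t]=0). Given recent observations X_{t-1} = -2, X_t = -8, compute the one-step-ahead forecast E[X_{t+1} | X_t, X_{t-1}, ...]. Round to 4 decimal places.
E[X_{t+1} \mid \mathcal F_t] = 3.3800

For an AR(p) model X_t = c + sum_i phi_i X_{t-i} + eps_t, the
one-step-ahead conditional mean is
  E[X_{t+1} | X_t, ...] = c + sum_i phi_i X_{t+1-i}.
Substitute known values:
  E[X_{t+1} | ...] = (-0.508) * (-8) + (0.342) * (-2)
                   = 3.3800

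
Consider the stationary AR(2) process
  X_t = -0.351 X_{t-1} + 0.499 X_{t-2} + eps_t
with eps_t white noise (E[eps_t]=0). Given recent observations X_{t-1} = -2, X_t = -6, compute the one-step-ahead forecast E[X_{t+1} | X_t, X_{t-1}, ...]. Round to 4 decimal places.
E[X_{t+1} \mid \mathcal F_t] = 1.1080

For an AR(p) model X_t = c + sum_i phi_i X_{t-i} + eps_t, the
one-step-ahead conditional mean is
  E[X_{t+1} | X_t, ...] = c + sum_i phi_i X_{t+1-i}.
Substitute known values:
  E[X_{t+1} | ...] = (-0.351) * (-6) + (0.499) * (-2)
                   = 1.1080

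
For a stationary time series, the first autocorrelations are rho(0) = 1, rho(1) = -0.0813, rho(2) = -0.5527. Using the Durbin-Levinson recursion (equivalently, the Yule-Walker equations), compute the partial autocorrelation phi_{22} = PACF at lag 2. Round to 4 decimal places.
\phi_{22} = -0.5630

The PACF at lag k is phi_{kk}, the last component of the solution
to the Yule-Walker system G_k phi = r_k where
  (G_k)_{ij} = rho(|i - j|), (r_k)_i = rho(i), i,j = 1..k.
Equivalently, Durbin-Levinson gives phi_{kk} iteratively:
  phi_{11} = rho(1)
  phi_{kk} = [rho(k) - sum_{j=1..k-1} phi_{k-1,j} rho(k-j)]
            / [1 - sum_{j=1..k-1} phi_{k-1,j} rho(j)],
  phi_{k,j} = phi_{k-1,j} - phi_{kk} phi_{k-1,k-j},  j = 1..k-1.
Step k = 1:
  phi_11 = rho(1) = -0.0813.
Step k = 2:
  phi_22 = [rho(2) - phi_11 rho(1)] / [1 - phi_11 rho(1)] = [-0.5527 - (-0.0813)(-0.0813)] / [1 - (-0.0813)(-0.0813)]
         = -0.55930969 / 0.99339031 = -0.563.
Therefore phi_{22} = -0.5630.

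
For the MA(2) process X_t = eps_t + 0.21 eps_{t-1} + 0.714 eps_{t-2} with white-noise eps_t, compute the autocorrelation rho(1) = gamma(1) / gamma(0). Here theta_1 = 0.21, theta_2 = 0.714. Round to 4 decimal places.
\rho(1) = 0.2316

For an MA(q) process with theta_0 = 1, the autocovariance is
  gamma(k) = sigma^2 * sum_{i=0..q-k} theta_i * theta_{i+k},
and rho(k) = gamma(k) / gamma(0). Sigma^2 cancels.
  numerator   = (1)*(0.21) + (0.21)*(0.714) = 0.35994.
  denominator = (1)^2 + (0.21)^2 + (0.714)^2 = 1.553896.
  rho(1) = 0.35994 / 1.553896 = 0.2316.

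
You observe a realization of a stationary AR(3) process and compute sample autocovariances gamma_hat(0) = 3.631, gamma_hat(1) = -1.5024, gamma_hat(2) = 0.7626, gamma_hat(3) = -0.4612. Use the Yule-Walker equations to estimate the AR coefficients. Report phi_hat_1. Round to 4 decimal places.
\hat\phi_{1} = -0.3930

The Yule-Walker equations for an AR(p) process read, in matrix form,
  Gamma_p phi = r_p,   with   (Gamma_p)_{ij} = gamma(|i - j|),
                       (r_p)_i = gamma(i),   i,j = 1..p.
Substitute the sample gammas (Toeplitz matrix and right-hand side of size 3):
  Gamma_p = [[3.631, -1.5024, 0.7626], [-1.5024, 3.631, -1.5024], [0.7626, -1.5024, 3.631]]
  r_p     = [-1.5024, 0.7626, -0.4612]
Written out (R1..R3):
  (R1) 3.631 phi_1 - 1.5024 phi_2 + 0.7626 phi_3 = -1.5024
  (R2) -1.5024 phi_1 + 3.631 phi_2 - 1.5024 phi_3 = 0.7626
  (R3) 0.7626 phi_1 - 1.5024 phi_2 + 3.631 phi_3 = -0.4612
Gaussian elimination:
  R2 <- R2 - (-1.5024/3.631) R1 = R2 - (-0.41377) R1:  3.009351 phi_2 - 1.186859 phi_3 = 0.140951
  R3 <- R3 - (0.7626/3.631) R1 = R3 - (0.210025) R1:  -1.186859 phi_2 + 3.470835 phi_3 = -0.145659
  R3 <- R3 - (-1.186859/3.009351) R2 = R3 - (-0.39439) R2:  3.00275 phi_3 = -0.090069
Back-substitution:
  phi_hat_3 = -0.090069 / 3.00275 = -0.029995
  phi_hat_2 = (0.140951 - (-1.186859)(-0.029995)) / 3.009351 = 0.035008
  phi_hat_1 = (-1.5024 - (-1.5024)(0.035008) - (0.7626)(-0.029995)) / 3.631 = -0.392985
So phi_hat = [-0.3930, 0.0350, -0.0300].
Therefore phi_hat_1 = -0.3930.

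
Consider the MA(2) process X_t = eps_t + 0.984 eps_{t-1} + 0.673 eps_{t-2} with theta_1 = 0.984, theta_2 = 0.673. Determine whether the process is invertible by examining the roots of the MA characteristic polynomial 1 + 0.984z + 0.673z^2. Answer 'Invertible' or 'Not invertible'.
\text{Invertible}

The MA(q) characteristic polynomial is P(z) = 1 + 0.984z + 0.673z^2.
Invertibility requires all roots to lie outside the unit circle, i.e. |z| > 1 for every root.
Set 1 + (0.984) z + (0.673) z^2 = 0, i.e. a z^2 + b z + c = 0 with a = 0.673, b = 0.984, c = 1.
Discriminant D = b^2 - 4ac = (0.984)^2 - 4*(0.673)*1 = 0.968256 - (2.692) = -1.723744.
D < 0, so the roots are the complex-conjugate pair z = (-b +/- i sqrt(-D)) / (2a) = -0.7311 +/- 0.9754i.
For a conjugate pair |z|^2 = z * conj(z) = (product of roots) = c/a = 1/(0.673) = 1.485884, so |z| = sqrt(1.485884) = 1.219 for both roots.
Moduli of all roots: 1.2190, 1.2190.
All moduli strictly greater than 1? Yes.
Verdict: Invertible.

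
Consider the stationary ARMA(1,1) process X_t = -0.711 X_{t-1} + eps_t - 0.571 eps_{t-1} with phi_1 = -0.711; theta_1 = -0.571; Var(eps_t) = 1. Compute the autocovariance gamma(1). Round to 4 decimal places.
\gamma(1) = -3.6452

Multiply the model equation by X_{t-k} and take expectations. With theta_0 = psi_0 = 1 and psi_j the MA(infinity) weights, this gives
  gamma(k) - sum_i phi_i gamma(k-i) = c_k,
  c_k = sigma^2 * sum_{j=k..q} theta_j psi_{j-k}   (c_k = 0 for k > q),
using gamma(-m) = gamma(m).
psi-weights needed (psi_j = theta_j + sum_i phi_i psi_{j-i}):
  psi_1 = theta_1 + phi_1 = -0.571 + (-0.711) = -1.282
Right-hand sides:
  c_0 = sigma^2 (1 + theta_1 psi_1) = 1 * (1 + (-0.571)(-1.282)) = 1 * 1.732022 = 1.732022
  c_1 = sigma^2 theta_1 = 1 * (-0.571) = -0.571
  c_2 = 0
Equations for k = 0 and k = 1 (AR order 1):
  gamma(0) = phi_1 gamma(1) + c_0
  gamma(1) = phi_1 gamma(0) + c_1
Substituting the second into the first: gamma(0) (1 - phi_1^2) = c_0 + phi_1 c_1, so
  gamma(0) = (c_0 + phi_1 c_1) / (1 - phi_1^2) = (1.732022 + (-0.711)(-0.571)) / (1 - (-0.711)^2) = 2.138003 / 0.494479 = 4.323749.
  gamma(1) = phi_1 gamma(0) + c_1 = (-0.711)(4.323749) + (-0.571) = -3.645185.
Therefore gamma(1) = -3.6452 (to 4 decimal places).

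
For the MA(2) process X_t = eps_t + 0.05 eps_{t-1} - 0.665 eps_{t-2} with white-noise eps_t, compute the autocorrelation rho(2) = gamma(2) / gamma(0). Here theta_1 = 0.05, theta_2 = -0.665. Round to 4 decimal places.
\rho(2) = -0.4603

For an MA(q) process with theta_0 = 1, the autocovariance is
  gamma(k) = sigma^2 * sum_{i=0..q-k} theta_i * theta_{i+k},
and rho(k) = gamma(k) / gamma(0). Sigma^2 cancels.
  numerator   = (1)*(-0.665) = -0.665.
  denominator = (1)^2 + (0.05)^2 + (-0.665)^2 = 1.444725.
  rho(2) = -0.665 / 1.444725 = -0.4603.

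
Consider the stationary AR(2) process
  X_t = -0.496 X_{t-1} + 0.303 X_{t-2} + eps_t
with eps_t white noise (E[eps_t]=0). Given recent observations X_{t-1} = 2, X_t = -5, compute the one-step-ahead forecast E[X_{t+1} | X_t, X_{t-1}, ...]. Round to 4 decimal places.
E[X_{t+1} \mid \mathcal F_t] = 3.0860

For an AR(p) model X_t = c + sum_i phi_i X_{t-i} + eps_t, the
one-step-ahead conditional mean is
  E[X_{t+1} | X_t, ...] = c + sum_i phi_i X_{t+1-i}.
Substitute known values:
  E[X_{t+1} | ...] = (-0.496) * (-5) + (0.303) * (2)
                   = 3.0860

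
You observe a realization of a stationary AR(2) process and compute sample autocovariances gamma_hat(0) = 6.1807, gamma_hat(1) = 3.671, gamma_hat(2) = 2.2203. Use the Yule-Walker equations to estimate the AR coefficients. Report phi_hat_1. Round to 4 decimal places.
\hat\phi_{1} = 0.5880

The Yule-Walker equations for an AR(p) process read, in matrix form,
  Gamma_p phi = r_p,   with   (Gamma_p)_{ij} = gamma(|i - j|),
                       (r_p)_i = gamma(i),   i,j = 1..p.
Substitute the sample gammas (Toeplitz matrix and right-hand side of size 2):
  Gamma_p = [[6.1807, 3.671], [3.671, 6.1807]]
  r_p     = [3.671, 2.2203]
Written out:
  6.1807 phi_1 + 3.671 phi_2 = 3.671
  3.671 phi_1 + 6.1807 phi_2 = 2.2203
Solve by Cramer's rule:
  det = gamma(0)^2 - gamma(1)^2 = (6.1807)^2 - (3.671)^2 = 38.20105249 - 13.476241 = 24.72481149
  phi_hat_1 = [gamma(1) gamma(0) - gamma(1) gamma(2)] / det = [(3.671)(6.1807) - (3.671)(2.2203)] / 24.72481149 = 14.5386284 / 24.72481149 = 0.588
  phi_hat_2 = [gamma(0) gamma(2) - gamma(1)^2] / det = [(6.1807)(2.2203) - (3.671)^2] / 24.72481149 = 0.24676721 / 24.72481149 = 0.01
So phi_hat = [0.5880, 0.0100].
Therefore phi_hat_1 = 0.5880.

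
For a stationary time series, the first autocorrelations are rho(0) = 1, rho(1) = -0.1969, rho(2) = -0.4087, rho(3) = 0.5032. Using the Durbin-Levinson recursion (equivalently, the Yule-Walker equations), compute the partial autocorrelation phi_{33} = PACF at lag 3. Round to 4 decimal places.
\phi_{33} = 0.3900

The PACF at lag k is phi_{kk}, the last component of the solution
to the Yule-Walker system G_k phi = r_k where
  (G_k)_{ij} = rho(|i - j|), (r_k)_i = rho(i), i,j = 1..k.
Equivalently, Durbin-Levinson gives phi_{kk} iteratively:
  phi_{11} = rho(1)
  phi_{kk} = [rho(k) - sum_{j=1..k-1} phi_{k-1,j} rho(k-j)]
            / [1 - sum_{j=1..k-1} phi_{k-1,j} rho(j)],
  phi_{k,j} = phi_{k-1,j} - phi_{kk} phi_{k-1,k-j},  j = 1..k-1.
Step k = 1:
  phi_11 = rho(1) = -0.1969.
Step k = 2:
  phi_22 = [rho(2) - phi_11 rho(1)] / [1 - phi_11 rho(1)] = [-0.4087 - (-0.1969)(-0.1969)] / [1 - (-0.1969)(-0.1969)]
         = -0.44746961 / 0.96123039 = -0.465518.
  Update: phi_21 = phi_11 - phi_22 phi_11 = -0.1969 - (-0.465518)(-0.1969) = -0.28856.
Step k = 3:
  phi_33 = [rho(3) - phi_21 rho(2) - phi_22 rho(1)] / [1 - phi_21 rho(1) - phi_22 rho(2)]
    numerator   = 0.5032 - (-0.28856)(-0.4087) - (-0.465518)(-0.1969) = 0.29360496
    denominator = 1 - (-0.28856)(-0.1969) - (-0.465518)(-0.4087) = 0.75292544
  phi_33 = 0.29360496 / 0.75292544 = 0.39.
Therefore phi_{33} = 0.3900.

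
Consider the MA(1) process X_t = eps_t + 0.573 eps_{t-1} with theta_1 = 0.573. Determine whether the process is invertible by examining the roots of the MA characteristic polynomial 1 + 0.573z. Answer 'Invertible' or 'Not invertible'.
\text{Invertible}

The MA(q) characteristic polynomial is P(z) = 1 + 0.573z.
Invertibility requires all roots to lie outside the unit circle, i.e. |z| > 1 for every root.
This is linear in z: 1 + (0.573) z = 0  =>  z = -1/(0.573) = -1.745201,  |z| = 1.745201.
Moduli of all roots: 1.7452.
All moduli strictly greater than 1? Yes.
Verdict: Invertible.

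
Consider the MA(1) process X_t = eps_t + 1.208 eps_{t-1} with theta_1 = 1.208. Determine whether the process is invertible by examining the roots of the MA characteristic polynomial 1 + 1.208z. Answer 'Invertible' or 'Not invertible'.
\text{Not invertible}

The MA(q) characteristic polynomial is P(z) = 1 + 1.208z.
Invertibility requires all roots to lie outside the unit circle, i.e. |z| > 1 for every root.
This is linear in z: 1 + (1.208) z = 0  =>  z = -1/(1.208) = -0.827815,  |z| = 0.827815.
Moduli of all roots: 0.8278.
All moduli strictly greater than 1? No.
Verdict: Not invertible.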